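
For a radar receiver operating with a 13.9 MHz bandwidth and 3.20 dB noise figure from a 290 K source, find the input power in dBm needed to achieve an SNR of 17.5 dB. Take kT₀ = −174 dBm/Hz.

−81.9 dBm

Sensitivity = −174 + 10 log₁₀(B) + NF + SNR_min
= −174 + 71.43 + 3.20 + 17.5
= −81.87 dBm → −81.9 dBm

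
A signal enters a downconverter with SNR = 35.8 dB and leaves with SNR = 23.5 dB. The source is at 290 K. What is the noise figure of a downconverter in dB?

NF (dB) = SNR_in(dB) − SNR_out(dB) when the source is at T₀
NF = 35.8 − 23.5 = 12.3 dB

12.3 dB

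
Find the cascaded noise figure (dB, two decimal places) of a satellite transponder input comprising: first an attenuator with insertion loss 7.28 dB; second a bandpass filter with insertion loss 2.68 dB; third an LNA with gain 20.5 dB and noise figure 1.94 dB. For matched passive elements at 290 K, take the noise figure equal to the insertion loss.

11.90 dB

Convert to linear (a loss of L dB is a gain of −L dB): F_i = 10^(NF_i/10), G_i = 10^(G_i,dB/10)
  Stage 1: F_1 = 10^(7.28/10) = 5.346, G_1 = 10^(−7.28/10) = 0.1871
  Stage 2: F_2 = 10^(2.68/10) = 1.854, G_2 = 10^(−2.68/10) = 0.5395
  Stage 3: F_3 = 10^(1.94/10) = 1.563, G_3 = 10^(20.5/10) = 112.2
Friis cascade:
  F = 5.346 + (1.854 − 1)/0.1871 + (1.563 − 1)/0.1009 = 15.49
NF = 10 log₁₀(15.49) = 11.90 dB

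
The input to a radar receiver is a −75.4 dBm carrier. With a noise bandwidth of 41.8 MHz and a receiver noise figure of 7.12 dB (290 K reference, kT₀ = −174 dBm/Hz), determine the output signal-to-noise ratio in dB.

15.3 dB

Noise floor: N = −174 + 10 log₁₀(B) + NF
10 log₁₀(4.18×10⁷) = 76.21 dB
N = −174 + 76.21 + 7.12 = −90.67 dBm
SNR = P_sig − N = −75.4 − (−90.67) = 15.27 dB → 15.3 dB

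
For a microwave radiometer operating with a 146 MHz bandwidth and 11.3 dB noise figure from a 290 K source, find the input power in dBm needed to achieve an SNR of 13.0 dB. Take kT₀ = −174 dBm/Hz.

Sensitivity = −174 + 10 log₁₀(B) + NF + SNR_min
= −174 + 81.64 + 11.3 + 13.0
= −68.06 dBm → −68.1 dBm

−68.1 dBm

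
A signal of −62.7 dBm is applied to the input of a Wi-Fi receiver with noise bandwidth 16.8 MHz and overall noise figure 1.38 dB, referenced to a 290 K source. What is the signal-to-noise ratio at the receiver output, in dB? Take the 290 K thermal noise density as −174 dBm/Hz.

Noise floor: N = −174 + 10 log₁₀(B) + NF
10 log₁₀(1.68×10⁷) = 72.25 dB
N = −174 + 72.25 + 1.38 = −100.37 dBm
SNR = P_sig − N = −62.7 − (−100.37) = 37.67 dB → 37.7 dB

37.7 dB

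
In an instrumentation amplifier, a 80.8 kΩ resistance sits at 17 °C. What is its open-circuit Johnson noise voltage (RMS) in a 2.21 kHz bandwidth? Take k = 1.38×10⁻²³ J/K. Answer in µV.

T = 17 °C + 273.15 = 290.15 K
V_n = √(4kTRB)
4kTRB = 4 × 1.38×10⁻²³ × 290.15 × 8.08×10⁴ × 2.21×10³ = 2.86×10⁻¹² V²
V_n = √(2.86×10⁻¹²) = 1.69×10⁻⁶ V = 1.69 µV

1.69 µV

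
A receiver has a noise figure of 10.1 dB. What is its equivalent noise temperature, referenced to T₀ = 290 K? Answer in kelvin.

F = 10^(10.1/10) = 10.2329
T_e = (F − 1)·T₀ = (10.2329 − 1) × 290 = 2678 K

2678 K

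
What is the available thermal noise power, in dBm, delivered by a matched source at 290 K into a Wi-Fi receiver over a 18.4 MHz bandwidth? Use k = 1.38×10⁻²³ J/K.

−101.3 dBm

P_n = kTB = 1.38×10⁻²³ × 290 × 1.84×10⁷ = 7.36×10⁻¹⁴ W
In dBm: 10 log₁₀(7.36×10⁻¹⁴ / 10⁻³) = −101.3 dBm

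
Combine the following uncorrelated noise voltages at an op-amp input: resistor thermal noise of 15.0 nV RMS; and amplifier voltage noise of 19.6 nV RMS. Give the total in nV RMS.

Uncorrelated sources add in power (mean-square): V_tot = √(ΣV_i²)
V_tot = √[(1.50×10⁻⁸)² + (1.96×10⁻⁸)²] = 2.47×10⁻⁸ V = 24.7 nV

24.7 nV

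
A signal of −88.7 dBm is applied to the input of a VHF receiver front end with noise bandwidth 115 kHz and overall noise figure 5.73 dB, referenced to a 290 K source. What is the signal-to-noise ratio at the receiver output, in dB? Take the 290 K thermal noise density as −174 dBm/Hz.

Noise floor: N = −174 + 10 log₁₀(B) + NF
10 log₁₀(1.15×10⁵) = 50.61 dB
N = −174 + 50.61 + 5.73 = −117.66 dBm
SNR = P_sig − N = −88.7 − (−117.66) = 28.96 dB → 29.0 dB

29.0 dB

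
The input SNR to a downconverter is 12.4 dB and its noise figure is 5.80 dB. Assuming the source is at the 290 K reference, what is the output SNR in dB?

By definition F = SNR_in/SNR_out, so in dB: SNR_out = SNR_in − NF
SNR_out = 12.4 − 5.80 = 6.60 dB

6.60 dB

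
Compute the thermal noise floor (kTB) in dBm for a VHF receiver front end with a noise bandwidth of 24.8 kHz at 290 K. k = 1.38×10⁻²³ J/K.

−130.0 dBm

P_n = kTB = 1.38×10⁻²³ × 290 × 2.48×10⁴ = 9.92×10⁻¹⁷ W
In dBm: 10 log₁₀(9.92×10⁻¹⁷ / 10⁻³) = −130.0 dBm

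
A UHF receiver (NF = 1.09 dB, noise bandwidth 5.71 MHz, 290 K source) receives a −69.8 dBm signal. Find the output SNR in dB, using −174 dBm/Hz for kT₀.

Noise floor: N = −174 + 10 log₁₀(B) + NF
10 log₁₀(5.71×10⁶) = 67.57 dB
N = −174 + 67.57 + 1.09 = −105.34 dBm
SNR = P_sig − N = −69.8 − (−105.34) = 35.54 dB → 35.5 dB

35.5 dB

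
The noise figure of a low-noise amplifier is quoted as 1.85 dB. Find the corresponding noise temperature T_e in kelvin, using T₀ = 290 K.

154 K

F = 10^(1.85/10) = 1.53109
T_e = (F − 1)·T₀ = (1.53109 − 1) × 290 = 154 K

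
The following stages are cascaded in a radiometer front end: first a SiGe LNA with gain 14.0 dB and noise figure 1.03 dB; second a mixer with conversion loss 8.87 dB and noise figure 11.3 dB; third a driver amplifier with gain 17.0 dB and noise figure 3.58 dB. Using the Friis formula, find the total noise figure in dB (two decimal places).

Convert to linear (a loss of L dB is a gain of −L dB): F_i = 10^(NF_i/10), G_i = 10^(G_i,dB/10)
  Stage 1: F_1 = 10^(1.03/10) = 1.268, G_1 = 10^(14.0/10) = 25.12
  Stage 2: F_2 = 10^(11.3/10) = 13.49, G_2 = 10^(−8.87/10) = 0.1297
  Stage 3: F_3 = 10^(3.58/10) = 2.280, G_3 = 10^(17.0/10) = 50.12
Friis cascade:
  F = 1.268 + (13.49 − 1)/25.12 + (2.280 − 1)/3.258 = 2.158
NF = 10 log₁₀(2.158) = 3.34 dB

3.34 dB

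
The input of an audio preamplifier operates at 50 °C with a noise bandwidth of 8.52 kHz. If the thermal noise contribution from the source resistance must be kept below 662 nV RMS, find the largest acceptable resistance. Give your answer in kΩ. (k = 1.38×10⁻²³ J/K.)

T = 50 °C + 273.15 = 323.15 K
Johnson–Nyquist: V_n = √(4kTRB) ⇒ R = V_n² / (4kTB)
4kTB = 4 × 1.38×10⁻²³ × 323.15 × 8.52×10³ = 1.52×10⁻¹⁶
R = (6.62×10⁻⁷)² / 1.52×10⁻¹⁶ = 2.88×10³ Ω = 2.88 kΩ

2.88 kΩ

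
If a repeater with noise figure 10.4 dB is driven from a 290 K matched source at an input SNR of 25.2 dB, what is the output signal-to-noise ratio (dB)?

By definition F = SNR_in/SNR_out, so in dB: SNR_out = SNR_in − NF
SNR_out = 25.2 − 10.4 = 14.8 dB

14.8 dB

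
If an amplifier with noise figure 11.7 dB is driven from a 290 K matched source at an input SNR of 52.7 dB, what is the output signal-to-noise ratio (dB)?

By definition F = SNR_in/SNR_out, so in dB: SNR_out = SNR_in − NF
SNR_out = 52.7 − 11.7 = 41.0 dB

41.0 dB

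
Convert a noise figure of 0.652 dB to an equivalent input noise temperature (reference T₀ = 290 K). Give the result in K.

47.0 K

F = 10^(0.652/10) = 1.16198
T_e = (F − 1)·T₀ = (1.16198 − 1) × 290 = 47.0 K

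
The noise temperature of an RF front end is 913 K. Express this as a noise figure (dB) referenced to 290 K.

F = 1 + T_e/T₀ = 1 + 913/290 = 4.14828
NF = 10 log₁₀(4.14828) = 6.18 dB

6.18 dB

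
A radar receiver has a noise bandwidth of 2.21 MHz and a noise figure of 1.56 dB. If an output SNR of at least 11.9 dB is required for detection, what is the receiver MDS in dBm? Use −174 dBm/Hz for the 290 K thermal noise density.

Sensitivity = −174 + 10 log₁₀(B) + NF + SNR_min
= −174 + 63.44 + 1.56 + 11.9
= −97.10 dBm → −97.1 dBm

−97.1 dBm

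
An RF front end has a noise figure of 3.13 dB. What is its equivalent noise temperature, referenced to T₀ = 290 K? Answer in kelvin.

306 K

F = 10^(3.13/10) = 2.05589
T_e = (F − 1)·T₀ = (2.05589 − 1) × 290 = 306 K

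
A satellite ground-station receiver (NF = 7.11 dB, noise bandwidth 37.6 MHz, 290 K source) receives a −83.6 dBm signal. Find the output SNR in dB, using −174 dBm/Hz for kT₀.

Noise floor: N = −174 + 10 log₁₀(B) + NF
10 log₁₀(3.76×10⁷) = 75.75 dB
N = −174 + 75.75 + 7.11 = −91.14 dBm
SNR = P_sig − N = −83.6 − (−91.14) = 7.54 dB → 7.5 dB

7.5 dB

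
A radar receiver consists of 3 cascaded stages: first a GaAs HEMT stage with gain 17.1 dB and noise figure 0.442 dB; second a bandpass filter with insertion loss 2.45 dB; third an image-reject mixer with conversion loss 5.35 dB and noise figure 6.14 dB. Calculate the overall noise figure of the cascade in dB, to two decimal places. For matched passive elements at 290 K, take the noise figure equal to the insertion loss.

0.89 dB

Convert to linear (a loss of L dB is a gain of −L dB): F_i = 10^(NF_i/10), G_i = 10^(G_i,dB/10)
  Stage 1: F_1 = 10^(0.442/10) = 1.107, G_1 = 10^(17.1/10) = 51.29
  Stage 2: F_2 = 10^(2.45/10) = 1.758, G_2 = 10^(−2.45/10) = 0.5689
  Stage 3: F_3 = 10^(6.14/10) = 4.111, G_3 = 10^(−5.35/10) = 0.2917
Friis cascade:
  F = 1.107 + (1.758 − 1)/51.29 + (4.111 − 1)/29.17 = 1.229
NF = 10 log₁₀(1.229) = 0.89 dB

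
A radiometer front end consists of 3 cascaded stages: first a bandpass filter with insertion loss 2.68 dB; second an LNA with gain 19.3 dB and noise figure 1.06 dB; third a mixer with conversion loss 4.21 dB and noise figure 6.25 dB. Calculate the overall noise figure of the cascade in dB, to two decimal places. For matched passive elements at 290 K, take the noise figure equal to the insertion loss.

Convert to linear (a loss of L dB is a gain of −L dB): F_i = 10^(NF_i/10), G_i = 10^(G_i,dB/10)
  Stage 1: F_1 = 10^(2.68/10) = 1.854, G_1 = 10^(−2.68/10) = 0.5395
  Stage 2: F_2 = 10^(1.06/10) = 1.276, G_2 = 10^(19.3/10) = 85.11
  Stage 3: F_3 = 10^(6.25/10) = 4.217, G_3 = 10^(−4.21/10) = 0.3793
Friis cascade:
  F = 1.854 + (1.276 − 1)/0.5395 + (4.217 − 1)/45.92 = 2.436
NF = 10 log₁₀(2.436) = 3.87 dB

3.87 dB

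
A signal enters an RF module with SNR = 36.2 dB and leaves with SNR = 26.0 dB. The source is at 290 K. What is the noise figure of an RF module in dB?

NF (dB) = SNR_in(dB) − SNR_out(dB) when the source is at T₀
NF = 36.2 − 26.0 = 10.2 dB

10.2 dB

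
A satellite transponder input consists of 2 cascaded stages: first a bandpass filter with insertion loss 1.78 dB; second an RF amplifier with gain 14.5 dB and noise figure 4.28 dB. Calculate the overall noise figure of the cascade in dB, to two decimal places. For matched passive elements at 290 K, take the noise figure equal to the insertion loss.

Convert to linear (a loss of L dB is a gain of −L dB): F_i = 10^(NF_i/10), G_i = 10^(G_i,dB/10)
  Stage 1: F_1 = 10^(1.78/10) = 1.507, G_1 = 10^(−1.78/10) = 0.6637
  Stage 2: F_2 = 10^(4.28/10) = 2.679, G_2 = 10^(14.5/10) = 28.18
Friis cascade:
  F = 1.507 + (2.679 − 1)/0.6637 = 4.036
NF = 10 log₁₀(4.036) = 6.06 dB

6.06 dB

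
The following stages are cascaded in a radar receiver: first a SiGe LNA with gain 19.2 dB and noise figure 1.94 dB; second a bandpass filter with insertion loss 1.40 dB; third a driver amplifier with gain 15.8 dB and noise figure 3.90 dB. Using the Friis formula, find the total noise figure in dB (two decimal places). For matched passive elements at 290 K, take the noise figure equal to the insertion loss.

2.02 dB

Convert to linear (a loss of L dB is a gain of −L dB): F_i = 10^(NF_i/10), G_i = 10^(G_i,dB/10)
  Stage 1: F_1 = 10^(1.94/10) = 1.563, G_1 = 10^(19.2/10) = 83.18
  Stage 2: F_2 = 10^(1.40/10) = 1.380, G_2 = 10^(−1.40/10) = 0.7244
  Stage 3: F_3 = 10^(3.90/10) = 2.455, G_3 = 10^(15.8/10) = 38.02
Friis cascade:
  F = 1.563 + (1.380 − 1)/83.18 + (2.455 − 1)/60.26 = 1.592
NF = 10 log₁₀(1.592) = 2.02 dB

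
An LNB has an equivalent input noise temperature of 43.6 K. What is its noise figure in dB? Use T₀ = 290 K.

0.608 dB

F = 1 + T_e/T₀ = 1 + 43.6/290 = 1.15034
NF = 10 log₁₀(1.15034) = 0.608 dB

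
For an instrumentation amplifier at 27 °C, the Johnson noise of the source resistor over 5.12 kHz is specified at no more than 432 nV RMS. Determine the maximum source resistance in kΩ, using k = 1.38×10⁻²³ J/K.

2.20 kΩ

T = 27 °C + 273.15 = 300.15 K
Johnson–Nyquist: V_n = √(4kTRB) ⇒ R = V_n² / (4kTB)
4kTB = 4 × 1.38×10⁻²³ × 300.15 × 5.12×10³ = 8.48×10⁻¹⁷
R = (4.32×10⁻⁷)² / 8.48×10⁻¹⁷ = 2.20×10³ Ω = 2.20 kΩ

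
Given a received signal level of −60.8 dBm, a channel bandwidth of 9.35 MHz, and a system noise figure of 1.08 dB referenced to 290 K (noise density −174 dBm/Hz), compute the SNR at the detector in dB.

Noise floor: N = −174 + 10 log₁₀(B) + NF
10 log₁₀(9.35×10⁶) = 69.71 dB
N = −174 + 69.71 + 1.08 = −103.21 dBm
SNR = P_sig − N = −60.8 − (−103.21) = 42.41 dB → 42.4 dB

42.4 dB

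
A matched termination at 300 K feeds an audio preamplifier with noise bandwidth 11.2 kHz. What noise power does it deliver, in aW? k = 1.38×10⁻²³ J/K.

P_n = kTB = 1.38×10⁻²³ × 300 × 1.12×10⁴ = 4.64×10⁻¹⁷ W = 46.4 aW

46.4 aW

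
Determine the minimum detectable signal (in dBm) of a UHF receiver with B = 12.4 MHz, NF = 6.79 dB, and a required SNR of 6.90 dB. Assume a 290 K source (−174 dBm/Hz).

Sensitivity = −174 + 10 log₁₀(B) + NF + SNR_min
= −174 + 70.93 + 6.79 + 6.90
= −89.38 dBm → −89.4 dBm

−89.4 dBm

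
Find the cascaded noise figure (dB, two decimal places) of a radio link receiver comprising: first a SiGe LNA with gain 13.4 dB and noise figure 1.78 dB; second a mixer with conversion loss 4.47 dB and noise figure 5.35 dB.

2.09 dB

Convert to linear (a loss of L dB is a gain of −L dB): F_i = 10^(NF_i/10), G_i = 10^(G_i,dB/10)
  Stage 1: F_1 = 10^(1.78/10) = 1.507, G_1 = 10^(13.4/10) = 21.88
  Stage 2: F_2 = 10^(5.35/10) = 3.428, G_2 = 10^(−4.47/10) = 0.3573
Friis cascade:
  F = 1.507 + (3.428 − 1)/21.88 = 1.618
NF = 10 log₁₀(1.618) = 2.09 dB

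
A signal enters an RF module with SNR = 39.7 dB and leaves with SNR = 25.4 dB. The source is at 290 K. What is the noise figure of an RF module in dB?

14.3 dB

NF (dB) = SNR_in(dB) − SNR_out(dB) when the source is at T₀
NF = 39.7 − 25.4 = 14.3 dB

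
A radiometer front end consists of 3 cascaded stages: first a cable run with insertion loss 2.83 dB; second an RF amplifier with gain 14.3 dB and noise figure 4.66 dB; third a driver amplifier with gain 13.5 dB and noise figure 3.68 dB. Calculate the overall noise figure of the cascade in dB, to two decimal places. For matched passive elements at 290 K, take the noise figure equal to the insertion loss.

Convert to linear (a loss of L dB is a gain of −L dB): F_i = 10^(NF_i/10), G_i = 10^(G_i,dB/10)
  Stage 1: F_1 = 10^(2.83/10) = 1.919, G_1 = 10^(−2.83/10) = 0.5212
  Stage 2: F_2 = 10^(4.66/10) = 2.924, G_2 = 10^(14.3/10) = 26.92
  Stage 3: F_3 = 10^(3.68/10) = 2.333, G_3 = 10^(13.5/10) = 22.39
Friis cascade:
  F = 1.919 + (2.924 − 1)/0.5212 + (2.333 − 1)/14.03 = 5.706
NF = 10 log₁₀(5.706) = 7.56 dB

7.56 dB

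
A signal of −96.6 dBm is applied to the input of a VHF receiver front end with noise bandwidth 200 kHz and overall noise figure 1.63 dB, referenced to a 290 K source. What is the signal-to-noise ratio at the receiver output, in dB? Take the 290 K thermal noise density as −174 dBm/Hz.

22.8 dB

Noise floor: N = −174 + 10 log₁₀(B) + NF
10 log₁₀(2.00×10⁵) = 53.01 dB
N = −174 + 53.01 + 1.63 = −119.36 dBm
SNR = P_sig − N = −96.6 − (−119.36) = 22.76 dB → 22.8 dB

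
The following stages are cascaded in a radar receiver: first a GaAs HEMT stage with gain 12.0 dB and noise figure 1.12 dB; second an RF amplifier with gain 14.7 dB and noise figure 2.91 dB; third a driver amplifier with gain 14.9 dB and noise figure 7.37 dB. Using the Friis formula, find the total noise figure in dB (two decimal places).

1.35 dB

Convert to linear (a loss of L dB is a gain of −L dB): F_i = 10^(NF_i/10), G_i = 10^(G_i,dB/10)
  Stage 1: F_1 = 10^(1.12/10) = 1.294, G_1 = 10^(12.0/10) = 15.85
  Stage 2: F_2 = 10^(2.91/10) = 1.954, G_2 = 10^(14.7/10) = 29.51
  Stage 3: F_3 = 10^(7.37/10) = 5.458, G_3 = 10^(14.9/10) = 30.90
Friis cascade:
  F = 1.294 + (1.954 − 1)/15.85 + (5.458 − 1)/467.7 = 1.364
NF = 10 log₁₀(1.364) = 1.35 dB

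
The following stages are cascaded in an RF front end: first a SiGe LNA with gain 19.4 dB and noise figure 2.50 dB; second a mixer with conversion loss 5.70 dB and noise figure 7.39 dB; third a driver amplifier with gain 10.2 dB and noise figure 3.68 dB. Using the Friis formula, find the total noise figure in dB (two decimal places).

Convert to linear (a loss of L dB is a gain of −L dB): F_i = 10^(NF_i/10), G_i = 10^(G_i,dB/10)
  Stage 1: F_1 = 10^(2.50/10) = 1.778, G_1 = 10^(19.4/10) = 87.10
  Stage 2: F_2 = 10^(7.39/10) = 5.483, G_2 = 10^(−5.70/10) = 0.2692
  Stage 3: F_3 = 10^(3.68/10) = 2.333, G_3 = 10^(10.2/10) = 10.47
Friis cascade:
  F = 1.778 + (5.483 − 1)/87.10 + (2.333 − 1)/23.44 = 1.887
NF = 10 log₁₀(1.887) = 2.76 dB

2.76 dB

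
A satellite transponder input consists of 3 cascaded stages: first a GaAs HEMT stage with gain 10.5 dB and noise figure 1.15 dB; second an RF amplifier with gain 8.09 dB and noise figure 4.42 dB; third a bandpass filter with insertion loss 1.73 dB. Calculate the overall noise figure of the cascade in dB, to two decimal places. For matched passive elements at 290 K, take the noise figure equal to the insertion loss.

Convert to linear (a loss of L dB is a gain of −L dB): F_i = 10^(NF_i/10), G_i = 10^(G_i,dB/10)
  Stage 1: F_1 = 10^(1.15/10) = 1.303, G_1 = 10^(10.5/10) = 11.22
  Stage 2: F_2 = 10^(4.42/10) = 2.767, G_2 = 10^(8.09/10) = 6.442
  Stage 3: F_3 = 10^(1.73/10) = 1.489, G_3 = 10^(−1.73/10) = 0.6714
Friis cascade:
  F = 1.303 + (2.767 − 1)/11.22 + (1.489 − 1)/72.28 = 1.467
NF = 10 log₁₀(1.467) = 1.67 dB

1.67 dB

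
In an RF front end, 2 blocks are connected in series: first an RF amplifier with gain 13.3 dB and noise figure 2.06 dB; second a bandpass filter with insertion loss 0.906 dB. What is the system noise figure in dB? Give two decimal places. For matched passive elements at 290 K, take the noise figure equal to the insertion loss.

2.09 dB

Convert to linear (a loss of L dB is a gain of −L dB): F_i = 10^(NF_i/10), G_i = 10^(G_i,dB/10)
  Stage 1: F_1 = 10^(2.06/10) = 1.607, G_1 = 10^(13.3/10) = 21.38
  Stage 2: F_2 = 10^(0.906/10) = 1.232, G_2 = 10^(−0.906/10) = 0.8117
Friis cascade:
  F = 1.607 + (1.232 − 1)/21.38 = 1.618
NF = 10 log₁₀(1.618) = 2.09 dB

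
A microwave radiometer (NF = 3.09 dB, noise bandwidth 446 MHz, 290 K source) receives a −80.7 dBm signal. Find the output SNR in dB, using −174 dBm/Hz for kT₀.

3.7 dB

Noise floor: N = −174 + 10 log₁₀(B) + NF
10 log₁₀(4.46×10⁸) = 86.49 dB
N = −174 + 86.49 + 3.09 = −84.42 dBm
SNR = P_sig − N = −80.7 − (−84.42) = 3.72 dB → 3.7 dB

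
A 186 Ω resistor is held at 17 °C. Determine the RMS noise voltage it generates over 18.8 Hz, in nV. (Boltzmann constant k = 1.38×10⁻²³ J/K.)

T = 17 °C + 273.15 = 290.15 K
V_n = √(4kTRB)
4kTRB = 4 × 1.38×10⁻²³ × 290.15 × 1.86×10² × 1.88×10¹ = 5.60×10⁻¹⁷ V²
V_n = √(5.60×10⁻¹⁷) = 7.48×10⁻⁹ V = 7.48 nV

7.48 nV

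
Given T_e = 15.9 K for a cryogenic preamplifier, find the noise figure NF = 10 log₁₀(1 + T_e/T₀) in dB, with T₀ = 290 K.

F = 1 + T_e/T₀ = 1 + 15.9/290 = 1.05483
NF = 10 log₁₀(1.05483) = 0.232 dB

0.232 dB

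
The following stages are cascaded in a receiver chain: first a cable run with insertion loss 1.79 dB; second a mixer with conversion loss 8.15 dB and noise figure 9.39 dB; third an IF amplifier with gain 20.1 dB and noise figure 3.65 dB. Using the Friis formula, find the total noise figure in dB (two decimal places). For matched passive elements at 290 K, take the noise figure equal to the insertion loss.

Convert to linear (a loss of L dB is a gain of −L dB): F_i = 10^(NF_i/10), G_i = 10^(G_i,dB/10)
  Stage 1: F_1 = 10^(1.79/10) = 1.510, G_1 = 10^(−1.79/10) = 0.6622
  Stage 2: F_2 = 10^(9.39/10) = 8.690, G_2 = 10^(−8.15/10) = 0.1531
  Stage 3: F_3 = 10^(3.65/10) = 2.317, G_3 = 10^(20.1/10) = 102.3
Friis cascade:
  F = 1.510 + (8.690 − 1)/0.6622 + (2.317 − 1)/0.1014 = 26.12
NF = 10 log₁₀(26.12) = 14.17 dB

14.17 dB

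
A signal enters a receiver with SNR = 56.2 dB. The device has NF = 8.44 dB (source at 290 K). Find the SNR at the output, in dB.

47.76 dB

By definition F = SNR_in/SNR_out, so in dB: SNR_out = SNR_in − NF
SNR_out = 56.2 − 8.44 = 47.76 dB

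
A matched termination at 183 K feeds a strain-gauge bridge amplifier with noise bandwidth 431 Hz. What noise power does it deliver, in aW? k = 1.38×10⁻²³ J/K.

1.09 aW

P_n = kTB = 1.38×10⁻²³ × 183 × 4.31×10² = 1.09×10⁻¹⁸ W = 1.09 aW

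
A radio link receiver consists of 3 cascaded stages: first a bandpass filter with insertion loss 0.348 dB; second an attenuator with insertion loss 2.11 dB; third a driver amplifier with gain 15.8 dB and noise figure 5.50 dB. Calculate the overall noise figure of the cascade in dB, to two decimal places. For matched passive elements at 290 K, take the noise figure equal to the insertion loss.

7.96 dB

Convert to linear (a loss of L dB is a gain of −L dB): F_i = 10^(NF_i/10), G_i = 10^(G_i,dB/10)
  Stage 1: F_1 = 10^(0.348/10) = 1.083, G_1 = 10^(−0.348/10) = 0.9230
  Stage 2: F_2 = 10^(2.11/10) = 1.626, G_2 = 10^(−2.11/10) = 0.6152
  Stage 3: F_3 = 10^(5.50/10) = 3.548, G_3 = 10^(15.8/10) = 38.02
Friis cascade:
  F = 1.083 + (1.626 − 1)/0.9230 + (3.548 − 1)/0.5678 = 6.249
NF = 10 log₁₀(6.249) = 7.96 dB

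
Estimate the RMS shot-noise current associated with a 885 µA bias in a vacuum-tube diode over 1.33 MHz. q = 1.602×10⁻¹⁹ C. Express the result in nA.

I_n = √(2qI·B)
2qI·B = 2 × 1.602×10⁻¹⁹ × 8.85×10⁻⁴ × 1.33×10⁶ = 3.77×10⁻¹⁶ A²
I_n = √(3.77×10⁻¹⁶) = 1.94×10⁻⁸ A = 19.4 nA

19.4 nA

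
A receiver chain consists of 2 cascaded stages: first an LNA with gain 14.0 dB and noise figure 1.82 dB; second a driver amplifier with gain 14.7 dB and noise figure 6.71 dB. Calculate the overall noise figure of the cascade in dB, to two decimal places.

2.22 dB

Convert to linear (a loss of L dB is a gain of −L dB): F_i = 10^(NF_i/10), G_i = 10^(G_i,dB/10)
  Stage 1: F_1 = 10^(1.82/10) = 1.521, G_1 = 10^(14.0/10) = 25.12
  Stage 2: F_2 = 10^(6.71/10) = 4.688, G_2 = 10^(14.7/10) = 29.51
Friis cascade:
  F = 1.521 + (4.688 − 1)/25.12 = 1.667
NF = 10 log₁₀(1.667) = 2.22 dB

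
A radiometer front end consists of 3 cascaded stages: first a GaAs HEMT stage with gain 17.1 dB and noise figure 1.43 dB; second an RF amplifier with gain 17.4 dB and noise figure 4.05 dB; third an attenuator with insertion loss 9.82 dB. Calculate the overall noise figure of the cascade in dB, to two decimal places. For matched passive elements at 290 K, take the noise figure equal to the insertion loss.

1.53 dB

Convert to linear (a loss of L dB is a gain of −L dB): F_i = 10^(NF_i/10), G_i = 10^(G_i,dB/10)
  Stage 1: F_1 = 10^(1.43/10) = 1.390, G_1 = 10^(17.1/10) = 51.29
  Stage 2: F_2 = 10^(4.05/10) = 2.541, G_2 = 10^(17.4/10) = 54.95
  Stage 3: F_3 = 10^(9.82/10) = 9.594, G_3 = 10^(−9.82/10) = 0.1042
Friis cascade:
  F = 1.390 + (2.541 − 1)/51.29 + (9.594 − 1)/2818 = 1.423
NF = 10 log₁₀(1.423) = 1.53 dB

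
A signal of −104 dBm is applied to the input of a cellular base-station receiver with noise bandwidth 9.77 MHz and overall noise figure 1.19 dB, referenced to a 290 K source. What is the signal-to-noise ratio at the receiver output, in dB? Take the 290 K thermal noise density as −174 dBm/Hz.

Noise floor: N = −174 + 10 log₁₀(B) + NF
10 log₁₀(9.77×10⁶) = 69.9 dB
N = −174 + 69.9 + 1.19 = −102.91 dBm
SNR = P_sig − N = −104 − (−102.91) = −1.09 dB → −1.1 dB

−1.1 dB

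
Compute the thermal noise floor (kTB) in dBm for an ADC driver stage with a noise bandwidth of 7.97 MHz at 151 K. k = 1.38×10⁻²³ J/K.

−107.8 dBm

P_n = kTB = 1.38×10⁻²³ × 151 × 7.97×10⁶ = 1.66×10⁻¹⁴ W
In dBm: 10 log₁₀(1.66×10⁻¹⁴ / 10⁻³) = −107.8 dBm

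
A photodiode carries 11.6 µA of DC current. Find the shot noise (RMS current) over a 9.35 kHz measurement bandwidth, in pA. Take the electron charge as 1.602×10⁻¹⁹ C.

186 pA

I_n = √(2qI·B)
2qI·B = 2 × 1.602×10⁻¹⁹ × 1.16×10⁻⁵ × 9.35×10³ = 3.48×10⁻²⁰ A²
I_n = √(3.48×10⁻²⁰) = 1.86×10⁻¹⁰ A = 186 pA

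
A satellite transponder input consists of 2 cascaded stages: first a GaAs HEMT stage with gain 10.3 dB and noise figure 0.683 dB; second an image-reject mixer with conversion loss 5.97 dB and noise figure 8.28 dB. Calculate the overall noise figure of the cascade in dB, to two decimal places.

2.32 dB

Convert to linear (a loss of L dB is a gain of −L dB): F_i = 10^(NF_i/10), G_i = 10^(G_i,dB/10)
  Stage 1: F_1 = 10^(0.683/10) = 1.170, G_1 = 10^(10.3/10) = 10.72
  Stage 2: F_2 = 10^(8.28/10) = 6.730, G_2 = 10^(−5.97/10) = 0.2529
Friis cascade:
  F = 1.170 + (6.730 − 1)/10.72 = 1.705
NF = 10 log₁₀(1.705) = 2.32 dB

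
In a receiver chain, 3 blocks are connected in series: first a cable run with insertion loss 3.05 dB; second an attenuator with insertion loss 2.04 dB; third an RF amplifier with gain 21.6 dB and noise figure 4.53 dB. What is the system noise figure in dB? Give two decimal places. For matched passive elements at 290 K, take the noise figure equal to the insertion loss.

Convert to linear (a loss of L dB is a gain of −L dB): F_i = 10^(NF_i/10), G_i = 10^(G_i,dB/10)
  Stage 1: F_1 = 10^(3.05/10) = 2.018, G_1 = 10^(−3.05/10) = 0.4955
  Stage 2: F_2 = 10^(2.04/10) = 1.600, G_2 = 10^(−2.04/10) = 0.6252
  Stage 3: F_3 = 10^(4.53/10) = 2.838, G_3 = 10^(21.6/10) = 144.5
Friis cascade:
  F = 2.018 + (1.600 − 1)/0.4955 + (2.838 − 1)/0.3097 = 9.162
NF = 10 log₁₀(9.162) = 9.62 dB

9.62 dB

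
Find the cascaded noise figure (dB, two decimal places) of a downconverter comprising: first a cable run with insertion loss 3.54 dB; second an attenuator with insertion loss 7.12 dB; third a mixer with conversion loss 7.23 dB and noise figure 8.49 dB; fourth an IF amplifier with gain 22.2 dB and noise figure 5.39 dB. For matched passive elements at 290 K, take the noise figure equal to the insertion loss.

Convert to linear (a loss of L dB is a gain of −L dB): F_i = 10^(NF_i/10), G_i = 10^(G_i,dB/10)
  Stage 1: F_1 = 10^(3.54/10) = 2.259, G_1 = 10^(−3.54/10) = 0.4426
  Stage 2: F_2 = 10^(7.12/10) = 5.152, G_2 = 10^(−7.12/10) = 0.1941
  Stage 3: F_3 = 10^(8.49/10) = 7.063, G_3 = 10^(−7.23/10) = 0.1892
  Stage 4: F_4 = 10^(5.39/10) = 3.459, G_4 = 10^(22.2/10) = 166.0
Friis cascade:
  F = 2.259 + (5.152 − 1)/0.4426 + (7.063 − 1)/0.08590 + (3.459 − 1)/0.01626 = 233.5
NF = 10 log₁₀(233.5) = 23.68 dB

23.68 dB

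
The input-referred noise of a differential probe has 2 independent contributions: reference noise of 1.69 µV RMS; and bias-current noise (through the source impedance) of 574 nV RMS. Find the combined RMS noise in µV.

Uncorrelated sources add in power (mean-square): V_tot = √(ΣV_i²)
V_tot = √[(1.69×10⁻⁶)² + (5.74×10⁻⁷)²] = 1.78×10⁻⁶ V = 1.78 µV

1.78 µV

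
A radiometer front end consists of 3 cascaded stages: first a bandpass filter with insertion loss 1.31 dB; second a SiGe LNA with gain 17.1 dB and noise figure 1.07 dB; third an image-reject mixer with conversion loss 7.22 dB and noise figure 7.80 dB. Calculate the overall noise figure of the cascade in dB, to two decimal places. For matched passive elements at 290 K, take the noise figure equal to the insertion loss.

Convert to linear (a loss of L dB is a gain of −L dB): F_i = 10^(NF_i/10), G_i = 10^(G_i,dB/10)
  Stage 1: F_1 = 10^(1.31/10) = 1.352, G_1 = 10^(−1.31/10) = 0.7396
  Stage 2: F_2 = 10^(1.07/10) = 1.279, G_2 = 10^(17.1/10) = 51.29
  Stage 3: F_3 = 10^(7.80/10) = 6.026, G_3 = 10^(−7.22/10) = 0.1897
Friis cascade:
  F = 1.352 + (1.279 − 1)/0.7396 + (6.026 − 1)/37.93 = 1.862
NF = 10 log₁₀(1.862) = 2.70 dB

2.70 dB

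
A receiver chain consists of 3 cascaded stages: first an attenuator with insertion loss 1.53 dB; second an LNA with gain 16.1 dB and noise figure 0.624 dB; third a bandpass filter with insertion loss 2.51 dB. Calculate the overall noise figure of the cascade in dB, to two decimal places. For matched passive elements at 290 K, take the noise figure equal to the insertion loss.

Convert to linear (a loss of L dB is a gain of −L dB): F_i = 10^(NF_i/10), G_i = 10^(G_i,dB/10)
  Stage 1: F_1 = 10^(1.53/10) = 1.422, G_1 = 10^(−1.53/10) = 0.7031
  Stage 2: F_2 = 10^(0.624/10) = 1.155, G_2 = 10^(16.1/10) = 40.74
  Stage 3: F_3 = 10^(2.51/10) = 1.782, G_3 = 10^(−2.51/10) = 0.5610
Friis cascade:
  F = 1.422 + (1.155 − 1)/0.7031 + (1.782 − 1)/28.64 = 1.669
NF = 10 log₁₀(1.669) = 2.23 dB

2.23 dB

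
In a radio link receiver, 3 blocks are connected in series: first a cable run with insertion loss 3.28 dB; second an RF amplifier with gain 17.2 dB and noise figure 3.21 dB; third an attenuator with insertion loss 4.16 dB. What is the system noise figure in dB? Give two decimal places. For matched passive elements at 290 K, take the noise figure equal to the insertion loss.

Convert to linear (a loss of L dB is a gain of −L dB): F_i = 10^(NF_i/10), G_i = 10^(G_i,dB/10)
  Stage 1: F_1 = 10^(3.28/10) = 2.128, G_1 = 10^(−3.28/10) = 0.4699
  Stage 2: F_2 = 10^(3.21/10) = 2.094, G_2 = 10^(17.2/10) = 52.48
  Stage 3: F_3 = 10^(4.16/10) = 2.606, G_3 = 10^(−4.16/10) = 0.3837
Friis cascade:
  F = 2.128 + (2.094 − 1)/0.4699 + (2.606 − 1)/24.66 = 4.522
NF = 10 log₁₀(4.522) = 6.55 dB

6.55 dB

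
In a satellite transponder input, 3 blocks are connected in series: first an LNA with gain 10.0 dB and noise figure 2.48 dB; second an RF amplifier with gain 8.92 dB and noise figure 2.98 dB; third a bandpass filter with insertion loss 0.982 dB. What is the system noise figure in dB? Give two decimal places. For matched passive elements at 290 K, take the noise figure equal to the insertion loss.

2.72 dB

Convert to linear (a loss of L dB is a gain of −L dB): F_i = 10^(NF_i/10), G_i = 10^(G_i,dB/10)
  Stage 1: F_1 = 10^(2.48/10) = 1.770, G_1 = 10^(10.0/10) = 10.00
  Stage 2: F_2 = 10^(2.98/10) = 1.986, G_2 = 10^(8.92/10) = 7.798
  Stage 3: F_3 = 10^(0.982/10) = 1.254, G_3 = 10^(−0.982/10) = 0.7976
Friis cascade:
  F = 1.770 + (1.986 − 1)/10.00 + (1.254 − 1)/77.98 = 1.872
NF = 10 log₁₀(1.872) = 2.72 dB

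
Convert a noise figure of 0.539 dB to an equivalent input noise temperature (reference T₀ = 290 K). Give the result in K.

38.3 K

F = 10^(0.539/10) = 1.13214
T_e = (F − 1)·T₀ = (1.13214 − 1) × 290 = 38.3 K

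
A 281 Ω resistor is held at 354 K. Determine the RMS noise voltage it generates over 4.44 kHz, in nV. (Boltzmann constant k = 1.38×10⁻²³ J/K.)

V_n = √(4kTRB)
4kTRB = 4 × 1.38×10⁻²³ × 354 × 2.81×10² × 4.44×10³ = 2.44×10⁻¹⁴ V²
V_n = √(2.44×10⁻¹⁴) = 1.56×10⁻⁷ V = 156 nV

156 nV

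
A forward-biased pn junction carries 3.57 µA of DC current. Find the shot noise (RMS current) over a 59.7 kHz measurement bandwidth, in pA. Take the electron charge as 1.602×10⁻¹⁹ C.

I_n = √(2qI·B)
2qI·B = 2 × 1.602×10⁻¹⁹ × 3.57×10⁻⁶ × 5.97×10⁴ = 6.83×10⁻²⁰ A²
I_n = √(6.83×10⁻²⁰) = 2.61×10⁻¹⁰ A = 261 pA

261 pA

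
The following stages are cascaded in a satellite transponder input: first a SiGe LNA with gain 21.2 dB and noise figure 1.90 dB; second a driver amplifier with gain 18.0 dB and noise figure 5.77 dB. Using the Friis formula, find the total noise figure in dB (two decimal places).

Convert to linear (a loss of L dB is a gain of −L dB): F_i = 10^(NF_i/10), G_i = 10^(G_i,dB/10)
  Stage 1: F_1 = 10^(1.90/10) = 1.549, G_1 = 10^(21.2/10) = 131.8
  Stage 2: F_2 = 10^(5.77/10) = 3.776, G_2 = 10^(18.0/10) = 63.10
Friis cascade:
  F = 1.549 + (3.776 − 1)/131.8 = 1.570
NF = 10 log₁₀(1.570) = 1.96 dB

1.96 dB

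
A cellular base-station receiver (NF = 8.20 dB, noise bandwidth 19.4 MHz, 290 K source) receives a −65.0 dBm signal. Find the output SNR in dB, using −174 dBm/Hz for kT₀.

27.9 dB

Noise floor: N = −174 + 10 log₁₀(B) + NF
10 log₁₀(1.94×10⁷) = 72.88 dB
N = −174 + 72.88 + 8.20 = −92.92 dBm
SNR = P_sig − N = −65.0 − (−92.92) = 27.92 dB → 27.9 dB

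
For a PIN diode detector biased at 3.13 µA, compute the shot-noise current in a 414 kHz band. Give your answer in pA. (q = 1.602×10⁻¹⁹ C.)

644 pA

I_n = √(2qI·B)
2qI·B = 2 × 1.602×10⁻¹⁹ × 3.13×10⁻⁶ × 4.14×10⁵ = 4.15×10⁻¹⁹ A²
I_n = √(4.15×10⁻¹⁹) = 6.44×10⁻¹⁰ A = 644 pA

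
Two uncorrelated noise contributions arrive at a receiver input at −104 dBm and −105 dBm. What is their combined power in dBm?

−101.5 dBm

Convert to linear, add, convert back:
P₁ = 3.98×10⁻¹⁴ W, P₂ = 3.16×10⁻¹⁴ W
P_tot = 7.14×10⁻¹⁴ W → 10 log₁₀(P_tot / 10⁻³) = −101.5 dBm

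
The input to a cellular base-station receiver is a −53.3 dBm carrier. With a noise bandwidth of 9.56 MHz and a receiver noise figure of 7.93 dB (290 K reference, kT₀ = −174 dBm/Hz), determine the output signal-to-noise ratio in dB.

Noise floor: N = −174 + 10 log₁₀(B) + NF
10 log₁₀(9.56×10⁶) = 69.8 dB
N = −174 + 69.8 + 7.93 = −96.27 dBm
SNR = P_sig − N = −53.3 − (−96.27) = 42.97 dB → 43.0 dB

43.0 dB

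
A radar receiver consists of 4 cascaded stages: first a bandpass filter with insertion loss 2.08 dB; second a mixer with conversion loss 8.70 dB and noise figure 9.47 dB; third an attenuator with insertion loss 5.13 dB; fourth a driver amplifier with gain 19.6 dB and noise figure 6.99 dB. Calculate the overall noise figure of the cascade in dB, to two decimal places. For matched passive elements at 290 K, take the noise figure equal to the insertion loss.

Convert to linear (a loss of L dB is a gain of −L dB): F_i = 10^(NF_i/10), G_i = 10^(G_i,dB/10)
  Stage 1: F_1 = 10^(2.08/10) = 1.614, G_1 = 10^(−2.08/10) = 0.6194
  Stage 2: F_2 = 10^(9.47/10) = 8.851, G_2 = 10^(−8.70/10) = 0.1349
  Stage 3: F_3 = 10^(5.13/10) = 3.258, G_3 = 10^(−5.13/10) = 0.3069
  Stage 4: F_4 = 10^(6.99/10) = 5.000, G_4 = 10^(19.6/10) = 91.20
Friis cascade:
  F = 1.614 + (8.851 − 1)/0.6194 + (3.258 − 1)/0.08356 + (5.000 − 1)/0.02564 = 197.3
NF = 10 log₁₀(197.3) = 22.95 dB

22.95 dB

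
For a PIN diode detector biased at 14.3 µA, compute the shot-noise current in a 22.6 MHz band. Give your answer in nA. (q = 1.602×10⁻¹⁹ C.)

I_n = √(2qI·B)
2qI·B = 2 × 1.602×10⁻¹⁹ × 1.43×10⁻⁵ × 2.26×10⁷ = 1.04×10⁻¹⁶ A²
I_n = √(1.04×10⁻¹⁶) = 1.02×10⁻⁸ A = 10.2 nA

10.2 nA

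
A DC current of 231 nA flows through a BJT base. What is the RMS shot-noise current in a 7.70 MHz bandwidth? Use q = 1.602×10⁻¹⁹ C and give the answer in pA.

I_n = √(2qI·B)
2qI·B = 2 × 1.602×10⁻¹⁹ × 2.31×10⁻⁷ × 7.70×10⁶ = 5.70×10⁻¹⁹ A²
I_n = √(5.70×10⁻¹⁹) = 7.55×10⁻¹⁰ A = 755 pA

755 pA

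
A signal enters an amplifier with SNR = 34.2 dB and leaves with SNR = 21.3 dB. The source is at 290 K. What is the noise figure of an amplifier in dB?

12.9 dB

NF (dB) = SNR_in(dB) − SNR_out(dB) when the source is at T₀
NF = 34.2 − 21.3 = 12.9 dB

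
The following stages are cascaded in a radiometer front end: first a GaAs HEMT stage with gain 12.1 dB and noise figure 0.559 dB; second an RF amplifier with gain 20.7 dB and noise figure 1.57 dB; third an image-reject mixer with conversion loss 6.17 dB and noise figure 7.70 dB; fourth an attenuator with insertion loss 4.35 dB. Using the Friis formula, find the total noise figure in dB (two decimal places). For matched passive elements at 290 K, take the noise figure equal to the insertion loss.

0.68 dB

Convert to linear (a loss of L dB is a gain of −L dB): F_i = 10^(NF_i/10), G_i = 10^(G_i,dB/10)
  Stage 1: F_1 = 10^(0.559/10) = 1.137, G_1 = 10^(12.1/10) = 16.22
  Stage 2: F_2 = 10^(1.57/10) = 1.435, G_2 = 10^(20.7/10) = 117.5
  Stage 3: F_3 = 10^(7.70/10) = 5.888, G_3 = 10^(−6.17/10) = 0.2415
  Stage 4: F_4 = 10^(4.35/10) = 2.723, G_4 = 10^(−4.35/10) = 0.3673
Friis cascade:
  F = 1.137 + (1.435 − 1)/16.22 + (5.888 − 1)/1905 + (2.723 − 1)/460.3 = 1.171
NF = 10 log₁₀(1.171) = 0.68 dB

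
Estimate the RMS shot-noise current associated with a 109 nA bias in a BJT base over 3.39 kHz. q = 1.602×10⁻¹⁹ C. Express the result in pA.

10.9 pA

I_n = √(2qI·B)
2qI·B = 2 × 1.602×10⁻¹⁹ × 1.09×10⁻⁷ × 3.39×10³ = 1.18×10⁻²² A²
I_n = √(1.18×10⁻²²) = 1.09×10⁻¹¹ A = 10.9 pA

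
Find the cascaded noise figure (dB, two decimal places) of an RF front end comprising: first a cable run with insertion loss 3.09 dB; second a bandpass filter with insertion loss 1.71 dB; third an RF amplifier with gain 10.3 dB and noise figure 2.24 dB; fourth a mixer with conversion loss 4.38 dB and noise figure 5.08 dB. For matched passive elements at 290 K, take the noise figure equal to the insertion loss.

7.55 dB

Convert to linear (a loss of L dB is a gain of −L dB): F_i = 10^(NF_i/10), G_i = 10^(G_i,dB/10)
  Stage 1: F_1 = 10^(3.09/10) = 2.037, G_1 = 10^(−3.09/10) = 0.4909
  Stage 2: F_2 = 10^(1.71/10) = 1.483, G_2 = 10^(−1.71/10) = 0.6745
  Stage 3: F_3 = 10^(2.24/10) = 1.675, G_3 = 10^(10.3/10) = 10.72
  Stage 4: F_4 = 10^(5.08/10) = 3.221, G_4 = 10^(−4.38/10) = 0.3648
Friis cascade:
  F = 2.037 + (1.483 − 1)/0.4909 + (1.675 − 1)/0.3311 + (3.221 − 1)/3.548 = 5.684
NF = 10 log₁₀(5.684) = 7.55 dB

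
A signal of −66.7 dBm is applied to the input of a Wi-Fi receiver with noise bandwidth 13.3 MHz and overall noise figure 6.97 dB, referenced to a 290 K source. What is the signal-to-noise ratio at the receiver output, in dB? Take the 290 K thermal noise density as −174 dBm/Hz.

29.1 dB

Noise floor: N = −174 + 10 log₁₀(B) + NF
10 log₁₀(1.33×10⁷) = 71.24 dB
N = −174 + 71.24 + 6.97 = −95.79 dBm
SNR = P_sig − N = −66.7 − (−95.79) = 29.09 dB → 29.1 dB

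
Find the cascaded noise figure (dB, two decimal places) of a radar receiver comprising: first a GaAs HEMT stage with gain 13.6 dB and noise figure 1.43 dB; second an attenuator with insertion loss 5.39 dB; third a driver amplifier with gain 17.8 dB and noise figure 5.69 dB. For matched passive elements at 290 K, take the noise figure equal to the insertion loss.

2.80 dB

Convert to linear (a loss of L dB is a gain of −L dB): F_i = 10^(NF_i/10), G_i = 10^(G_i,dB/10)
  Stage 1: F_1 = 10^(1.43/10) = 1.390, G_1 = 10^(13.6/10) = 22.91
  Stage 2: F_2 = 10^(5.39/10) = 3.459, G_2 = 10^(−5.39/10) = 0.2891
  Stage 3: F_3 = 10^(5.69/10) = 3.707, G_3 = 10^(17.8/10) = 60.26
Friis cascade:
  F = 1.390 + (3.459 − 1)/22.91 + (3.707 − 1)/6.622 = 1.906
NF = 10 log₁₀(1.906) = 2.80 dB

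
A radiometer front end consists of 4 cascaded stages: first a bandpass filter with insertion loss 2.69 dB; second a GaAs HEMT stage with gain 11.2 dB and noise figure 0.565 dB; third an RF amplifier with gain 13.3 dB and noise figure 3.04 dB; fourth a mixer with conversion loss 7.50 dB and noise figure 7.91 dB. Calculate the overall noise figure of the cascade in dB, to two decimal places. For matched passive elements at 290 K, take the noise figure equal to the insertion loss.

3.60 dB

Convert to linear (a loss of L dB is a gain of −L dB): F_i = 10^(NF_i/10), G_i = 10^(G_i,dB/10)
  Stage 1: F_1 = 10^(2.69/10) = 1.858, G_1 = 10^(−2.69/10) = 0.5383
  Stage 2: F_2 = 10^(0.565/10) = 1.139, G_2 = 10^(11.2/10) = 13.18
  Stage 3: F_3 = 10^(3.04/10) = 2.014, G_3 = 10^(13.3/10) = 21.38
  Stage 4: F_4 = 10^(7.91/10) = 6.180, G_4 = 10^(−7.50/10) = 0.1778
Friis cascade:
  F = 1.858 + (1.139 − 1)/0.5383 + (2.014 − 1)/7.096 + (6.180 − 1)/151.7 = 2.293
NF = 10 log₁₀(2.293) = 3.60 dB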